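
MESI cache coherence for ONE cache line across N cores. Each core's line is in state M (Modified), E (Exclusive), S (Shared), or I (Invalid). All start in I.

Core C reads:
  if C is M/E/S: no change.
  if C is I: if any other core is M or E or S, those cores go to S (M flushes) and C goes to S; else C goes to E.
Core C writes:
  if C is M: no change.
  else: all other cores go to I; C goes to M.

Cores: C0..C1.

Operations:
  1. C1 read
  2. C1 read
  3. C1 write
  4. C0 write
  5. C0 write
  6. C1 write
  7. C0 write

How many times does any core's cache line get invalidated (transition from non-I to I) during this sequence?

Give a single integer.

Op 1: C1 read [C1 read from I: no other sharers -> C1=E (exclusive)] -> [I,E] (invalidations this op: 0; running total: 0)
Op 2: C1 read [C1 read: already in E, no change] -> [I,E] (invalidations this op: 0; running total: 0)
Op 3: C1 write [C1 write: invalidate none -> C1=M] -> [I,M] (invalidations this op: 0; running total: 0)
Op 4: C0 write [C0 write: invalidate ['C1=M'] -> C0=M] -> [M,I] (invalidations this op: 1; running total: 1)
Op 5: C0 write [C0 write: already M (modified), no change] -> [M,I] (invalidations this op: 0; running total: 1)
Op 6: C1 write [C1 write: invalidate ['C0=M'] -> C1=M] -> [I,M] (invalidations this op: 1; running total: 2)
Op 7: C0 write [C0 write: invalidate ['C1=M'] -> C0=M] -> [M,I] (invalidations this op: 1; running total: 3)

Answer: 3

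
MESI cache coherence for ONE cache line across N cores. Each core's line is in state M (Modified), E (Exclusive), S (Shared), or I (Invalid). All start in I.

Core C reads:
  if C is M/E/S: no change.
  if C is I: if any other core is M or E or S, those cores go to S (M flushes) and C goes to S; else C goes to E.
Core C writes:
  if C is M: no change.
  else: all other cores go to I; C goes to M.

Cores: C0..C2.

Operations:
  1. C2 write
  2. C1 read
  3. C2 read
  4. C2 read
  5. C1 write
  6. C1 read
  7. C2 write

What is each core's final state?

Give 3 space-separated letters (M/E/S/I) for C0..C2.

Answer: I I M

Derivation:
Op 1: C2 write [C2 write: invalidate none -> C2=M] -> [I,I,M]
Op 2: C1 read [C1 read from I: others=['C2=M'] -> C1=S, others downsized to S] -> [I,S,S]
Op 3: C2 read [C2 read: already in S, no change] -> [I,S,S]
Op 4: C2 read [C2 read: already in S, no change] -> [I,S,S]
Op 5: C1 write [C1 write: invalidate ['C2=S'] -> C1=M] -> [I,M,I]
Op 6: C1 read [C1 read: already in M, no change] -> [I,M,I]
Op 7: C2 write [C2 write: invalidate ['C1=M'] -> C2=M] -> [I,I,M]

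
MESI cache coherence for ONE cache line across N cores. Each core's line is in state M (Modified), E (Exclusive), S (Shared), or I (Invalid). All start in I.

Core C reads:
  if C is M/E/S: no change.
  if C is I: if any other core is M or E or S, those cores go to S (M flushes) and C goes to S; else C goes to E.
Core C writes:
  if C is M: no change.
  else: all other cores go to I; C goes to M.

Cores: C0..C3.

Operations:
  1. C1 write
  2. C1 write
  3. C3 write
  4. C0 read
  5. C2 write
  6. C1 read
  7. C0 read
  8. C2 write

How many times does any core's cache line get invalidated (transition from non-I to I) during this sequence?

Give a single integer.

Op 1: C1 write [C1 write: invalidate none -> C1=M] -> [I,M,I,I] (invalidations this op: 0; running total: 0)
Op 2: C1 write [C1 write: already M (modified), no change] -> [I,M,I,I] (invalidations this op: 0; running total: 0)
Op 3: C3 write [C3 write: invalidate ['C1=M'] -> C3=M] -> [I,I,I,M] (invalidations this op: 1; running total: 1)
Op 4: C0 read [C0 read from I: others=['C3=M'] -> C0=S, others downsized to S] -> [S,I,I,S] (invalidations this op: 0; running total: 1)
Op 5: C2 write [C2 write: invalidate ['C0=S', 'C3=S'] -> C2=M] -> [I,I,M,I] (invalidations this op: 2; running total: 3)
Op 6: C1 read [C1 read from I: others=['C2=M'] -> C1=S, others downsized to S] -> [I,S,S,I] (invalidations this op: 0; running total: 3)
Op 7: C0 read [C0 read from I: others=['C1=S', 'C2=S'] -> C0=S, others downsized to S] -> [S,S,S,I] (invalidations this op: 0; running total: 3)
Op 8: C2 write [C2 write: invalidate ['C0=S', 'C1=S'] -> C2=M] -> [I,I,M,I] (invalidations this op: 2; running total: 5)

Answer: 5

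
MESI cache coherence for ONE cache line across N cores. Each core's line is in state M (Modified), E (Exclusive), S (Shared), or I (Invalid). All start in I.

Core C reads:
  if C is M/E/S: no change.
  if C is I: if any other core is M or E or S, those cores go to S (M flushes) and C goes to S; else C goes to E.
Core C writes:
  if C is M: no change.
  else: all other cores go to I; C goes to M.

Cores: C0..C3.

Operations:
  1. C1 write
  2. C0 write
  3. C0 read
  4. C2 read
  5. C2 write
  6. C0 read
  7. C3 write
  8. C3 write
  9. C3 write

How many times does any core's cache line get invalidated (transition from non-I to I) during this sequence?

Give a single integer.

Answer: 4

Derivation:
Op 1: C1 write [C1 write: invalidate none -> C1=M] -> [I,M,I,I] (invalidations this op: 0; running total: 0)
Op 2: C0 write [C0 write: invalidate ['C1=M'] -> C0=M] -> [M,I,I,I] (invalidations this op: 1; running total: 1)
Op 3: C0 read [C0 read: already in M, no change] -> [M,I,I,I] (invalidations this op: 0; running total: 1)
Op 4: C2 read [C2 read from I: others=['C0=M'] -> C2=S, others downsized to S] -> [S,I,S,I] (invalidations this op: 0; running total: 1)
Op 5: C2 write [C2 write: invalidate ['C0=S'] -> C2=M] -> [I,I,M,I] (invalidations this op: 1; running total: 2)
Op 6: C0 read [C0 read from I: others=['C2=M'] -> C0=S, others downsized to S] -> [S,I,S,I] (invalidations this op: 0; running total: 2)
Op 7: C3 write [C3 write: invalidate ['C0=S', 'C2=S'] -> C3=M] -> [I,I,I,M] (invalidations this op: 2; running total: 4)
Op 8: C3 write [C3 write: already M (modified), no change] -> [I,I,I,M] (invalidations this op: 0; running total: 4)
Op 9: C3 write [C3 write: already M (modified), no change] -> [I,I,I,M] (invalidations this op: 0; running total: 4)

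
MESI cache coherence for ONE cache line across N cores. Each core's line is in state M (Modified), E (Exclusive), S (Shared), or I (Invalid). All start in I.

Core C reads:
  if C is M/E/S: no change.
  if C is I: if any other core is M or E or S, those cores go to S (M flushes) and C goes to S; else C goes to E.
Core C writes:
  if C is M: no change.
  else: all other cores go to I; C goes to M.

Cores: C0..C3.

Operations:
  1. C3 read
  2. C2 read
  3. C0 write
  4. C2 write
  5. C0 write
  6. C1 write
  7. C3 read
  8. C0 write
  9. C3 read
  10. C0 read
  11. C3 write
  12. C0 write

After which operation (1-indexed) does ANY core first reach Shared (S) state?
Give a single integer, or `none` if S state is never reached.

Answer: 2

Derivation:
Op 1: C3 read [C3 read from I: no other sharers -> C3=E (exclusive)] -> [I,I,I,E]
Op 2: C2 read [C2 read from I: others=['C3=E'] -> C2=S, others downsized to S] -> [I,I,S,S]
  -> First S state at op 2; remaining ops need not be traced.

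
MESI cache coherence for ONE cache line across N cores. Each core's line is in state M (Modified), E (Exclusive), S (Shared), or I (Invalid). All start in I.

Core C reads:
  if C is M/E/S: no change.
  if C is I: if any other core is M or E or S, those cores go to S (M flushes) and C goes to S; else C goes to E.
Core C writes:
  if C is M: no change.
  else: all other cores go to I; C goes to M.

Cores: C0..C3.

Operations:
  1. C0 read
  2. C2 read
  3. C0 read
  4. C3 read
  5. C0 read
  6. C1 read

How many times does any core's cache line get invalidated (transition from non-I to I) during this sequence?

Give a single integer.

Op 1: C0 read [C0 read from I: no other sharers -> C0=E (exclusive)] -> [E,I,I,I] (invalidations this op: 0; running total: 0)
Op 2: C2 read [C2 read from I: others=['C0=E'] -> C2=S, others downsized to S] -> [S,I,S,I] (invalidations this op: 0; running total: 0)
Op 3: C0 read [C0 read: already in S, no change] -> [S,I,S,I] (invalidations this op: 0; running total: 0)
Op 4: C3 read [C3 read from I: others=['C0=S', 'C2=S'] -> C3=S, others downsized to S] -> [S,I,S,S] (invalidations this op: 0; running total: 0)
Op 5: C0 read [C0 read: already in S, no change] -> [S,I,S,S] (invalidations this op: 0; running total: 0)
Op 6: C1 read [C1 read from I: others=['C0=S', 'C2=S', 'C3=S'] -> C1=S, others downsized to S] -> [S,S,S,S] (invalidations this op: 0; running total: 0)

Answer: 0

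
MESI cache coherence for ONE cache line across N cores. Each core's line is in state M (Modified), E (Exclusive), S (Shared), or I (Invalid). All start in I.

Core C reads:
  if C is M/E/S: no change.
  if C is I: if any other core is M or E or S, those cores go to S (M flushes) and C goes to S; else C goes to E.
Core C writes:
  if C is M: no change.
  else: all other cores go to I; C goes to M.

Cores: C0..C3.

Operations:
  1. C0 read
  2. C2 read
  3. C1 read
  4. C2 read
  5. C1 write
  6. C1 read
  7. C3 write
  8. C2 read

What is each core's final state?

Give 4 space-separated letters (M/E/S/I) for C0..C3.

Answer: I I S S

Derivation:
Op 1: C0 read [C0 read from I: no other sharers -> C0=E (exclusive)] -> [E,I,I,I]
Op 2: C2 read [C2 read from I: others=['C0=E'] -> C2=S, others downsized to S] -> [S,I,S,I]
Op 3: C1 read [C1 read from I: others=['C0=S', 'C2=S'] -> C1=S, others downsized to S] -> [S,S,S,I]
Op 4: C2 read [C2 read: already in S, no change] -> [S,S,S,I]
Op 5: C1 write [C1 write: invalidate ['C0=S', 'C2=S'] -> C1=M] -> [I,M,I,I]
Op 6: C1 read [C1 read: already in M, no change] -> [I,M,I,I]
Op 7: C3 write [C3 write: invalidate ['C1=M'] -> C3=M] -> [I,I,I,M]
Op 8: C2 read [C2 read from I: others=['C3=M'] -> C2=S, others downsized to S] -> [I,I,S,S]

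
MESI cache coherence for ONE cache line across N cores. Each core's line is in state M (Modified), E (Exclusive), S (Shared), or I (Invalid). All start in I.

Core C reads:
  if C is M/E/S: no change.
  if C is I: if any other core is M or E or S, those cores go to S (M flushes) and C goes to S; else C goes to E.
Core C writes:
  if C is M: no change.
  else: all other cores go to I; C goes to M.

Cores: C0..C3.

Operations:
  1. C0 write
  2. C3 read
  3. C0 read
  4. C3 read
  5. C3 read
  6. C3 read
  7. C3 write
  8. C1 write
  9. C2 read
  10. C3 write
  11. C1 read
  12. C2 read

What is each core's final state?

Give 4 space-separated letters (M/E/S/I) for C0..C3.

Op 1: C0 write [C0 write: invalidate none -> C0=M] -> [M,I,I,I]
Op 2: C3 read [C3 read from I: others=['C0=M'] -> C3=S, others downsized to S] -> [S,I,I,S]
Op 3: C0 read [C0 read: already in S, no change] -> [S,I,I,S]
Op 4: C3 read [C3 read: already in S, no change] -> [S,I,I,S]
Op 5: C3 read [C3 read: already in S, no change] -> [S,I,I,S]
Op 6: C3 read [C3 read: already in S, no change] -> [S,I,I,S]
Op 7: C3 write [C3 write: invalidate ['C0=S'] -> C3=M] -> [I,I,I,M]
Op 8: C1 write [C1 write: invalidate ['C3=M'] -> C1=M] -> [I,M,I,I]
Op 9: C2 read [C2 read from I: others=['C1=M'] -> C2=S, others downsized to S] -> [I,S,S,I]
Op 10: C3 write [C3 write: invalidate ['C1=S', 'C2=S'] -> C3=M] -> [I,I,I,M]
Op 11: C1 read [C1 read from I: others=['C3=M'] -> C1=S, others downsized to S] -> [I,S,I,S]
Op 12: C2 read [C2 read from I: others=['C1=S', 'C3=S'] -> C2=S, others downsized to S] -> [I,S,S,S]

Answer: I S S S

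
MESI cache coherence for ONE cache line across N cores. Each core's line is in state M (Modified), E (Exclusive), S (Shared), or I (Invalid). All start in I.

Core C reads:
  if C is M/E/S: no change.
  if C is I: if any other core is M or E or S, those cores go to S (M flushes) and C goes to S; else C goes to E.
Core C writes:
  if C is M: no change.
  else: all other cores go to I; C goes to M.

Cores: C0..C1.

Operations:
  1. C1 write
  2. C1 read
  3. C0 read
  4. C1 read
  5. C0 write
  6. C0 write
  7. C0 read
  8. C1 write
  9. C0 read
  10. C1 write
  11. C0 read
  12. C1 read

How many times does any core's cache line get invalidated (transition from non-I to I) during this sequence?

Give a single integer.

Op 1: C1 write [C1 write: invalidate none -> C1=M] -> [I,M] (invalidations this op: 0; running total: 0)
Op 2: C1 read [C1 read: already in M, no change] -> [I,M] (invalidations this op: 0; running total: 0)
Op 3: C0 read [C0 read from I: others=['C1=M'] -> C0=S, others downsized to S] -> [S,S] (invalidations this op: 0; running total: 0)
Op 4: C1 read [C1 read: already in S, no change] -> [S,S] (invalidations this op: 0; running total: 0)
Op 5: C0 write [C0 write: invalidate ['C1=S'] -> C0=M] -> [M,I] (invalidations this op: 1; running total: 1)
Op 6: C0 write [C0 write: already M (modified), no change] -> [M,I] (invalidations this op: 0; running total: 1)
Op 7: C0 read [C0 read: already in M, no change] -> [M,I] (invalidations this op: 0; running total: 1)
Op 8: C1 write [C1 write: invalidate ['C0=M'] -> C1=M] -> [I,M] (invalidations this op: 1; running total: 2)
Op 9: C0 read [C0 read from I: others=['C1=M'] -> C0=S, others downsized to S] -> [S,S] (invalidations this op: 0; running total: 2)
Op 10: C1 write [C1 write: invalidate ['C0=S'] -> C1=M] -> [I,M] (invalidations this op: 1; running total: 3)
Op 11: C0 read [C0 read from I: others=['C1=M'] -> C0=S, others downsized to S] -> [S,S] (invalidations this op: 0; running total: 3)
Op 12: C1 read [C1 read: already in S, no change] -> [S,S] (invalidations this op: 0; running total: 3)

Answer: 3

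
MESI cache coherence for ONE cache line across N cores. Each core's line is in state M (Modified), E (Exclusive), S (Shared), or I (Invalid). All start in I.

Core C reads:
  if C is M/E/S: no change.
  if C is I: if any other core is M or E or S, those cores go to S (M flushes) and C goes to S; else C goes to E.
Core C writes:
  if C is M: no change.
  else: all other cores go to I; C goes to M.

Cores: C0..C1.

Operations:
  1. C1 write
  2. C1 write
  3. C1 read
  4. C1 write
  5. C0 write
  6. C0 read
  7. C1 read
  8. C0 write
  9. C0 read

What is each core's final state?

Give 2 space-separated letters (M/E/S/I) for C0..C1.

Answer: M I

Derivation:
Op 1: C1 write [C1 write: invalidate none -> C1=M] -> [I,M]
Op 2: C1 write [C1 write: already M (modified), no change] -> [I,M]
Op 3: C1 read [C1 read: already in M, no change] -> [I,M]
Op 4: C1 write [C1 write: already M (modified), no change] -> [I,M]
Op 5: C0 write [C0 write: invalidate ['C1=M'] -> C0=M] -> [M,I]
Op 6: C0 read [C0 read: already in M, no change] -> [M,I]
Op 7: C1 read [C1 read from I: others=['C0=M'] -> C1=S, others downsized to S] -> [S,S]
Op 8: C0 write [C0 write: invalidate ['C1=S'] -> C0=M] -> [M,I]
Op 9: C0 read [C0 read: already in M, no change] -> [M,I]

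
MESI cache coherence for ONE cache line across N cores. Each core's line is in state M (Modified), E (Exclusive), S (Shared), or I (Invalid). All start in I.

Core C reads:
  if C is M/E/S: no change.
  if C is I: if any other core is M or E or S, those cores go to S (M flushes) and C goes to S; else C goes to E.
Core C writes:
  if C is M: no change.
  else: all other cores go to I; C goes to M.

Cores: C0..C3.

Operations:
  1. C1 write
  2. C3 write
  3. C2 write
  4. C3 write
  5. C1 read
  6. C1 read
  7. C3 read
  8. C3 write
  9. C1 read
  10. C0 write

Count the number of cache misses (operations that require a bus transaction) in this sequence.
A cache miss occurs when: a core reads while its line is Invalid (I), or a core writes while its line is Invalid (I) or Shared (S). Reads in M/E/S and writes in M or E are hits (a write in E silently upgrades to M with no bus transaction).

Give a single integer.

Answer: 8

Derivation:
Op 1: C1 write [C1 write: invalidate none -> C1=M] -> [I,M,I,I] [MISS #1: write from I]
Op 2: C3 write [C3 write: invalidate ['C1=M'] -> C3=M] -> [I,I,I,M] [MISS #2: write from I]
Op 3: C2 write [C2 write: invalidate ['C3=M'] -> C2=M] -> [I,I,M,I] [MISS #3: write from I]
Op 4: C3 write [C3 write: invalidate ['C2=M'] -> C3=M] -> [I,I,I,M] [MISS #4: write from I]
Op 5: C1 read [C1 read from I: others=['C3=M'] -> C1=S, others downsized to S] -> [I,S,I,S] [MISS #5: read from I]
Op 6: C1 read [C1 read: already in S, no change] -> [I,S,I,S] [hit: read from S]
Op 7: C3 read [C3 read: already in S, no change] -> [I,S,I,S] [hit: read from S]
Op 8: C3 write [C3 write: invalidate ['C1=S'] -> C3=M] -> [I,I,I,M] [MISS #6: write from S]
Op 9: C1 read [C1 read from I: others=['C3=M'] -> C1=S, others downsized to S] -> [I,S,I,S] [MISS #7: read from I]
Op 10: C0 write [C0 write: invalidate ['C1=S', 'C3=S'] -> C0=M] -> [M,I,I,I] [MISS #8: write from I]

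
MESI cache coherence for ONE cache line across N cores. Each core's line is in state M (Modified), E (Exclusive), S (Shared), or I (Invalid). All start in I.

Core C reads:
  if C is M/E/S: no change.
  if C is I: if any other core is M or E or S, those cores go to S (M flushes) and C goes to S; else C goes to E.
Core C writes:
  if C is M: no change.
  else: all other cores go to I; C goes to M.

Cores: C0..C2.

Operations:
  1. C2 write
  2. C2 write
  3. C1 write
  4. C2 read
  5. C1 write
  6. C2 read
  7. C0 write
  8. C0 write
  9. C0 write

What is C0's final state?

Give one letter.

Op 1: C2 write [C2 write: invalidate none -> C2=M] -> [I,I,M]
Op 2: C2 write [C2 write: already M (modified), no change] -> [I,I,M]
Op 3: C1 write [C1 write: invalidate ['C2=M'] -> C1=M] -> [I,M,I]
Op 4: C2 read [C2 read from I: others=['C1=M'] -> C2=S, others downsized to S] -> [I,S,S]
Op 5: C1 write [C1 write: invalidate ['C2=S'] -> C1=M] -> [I,M,I]
Op 6: C2 read [C2 read from I: others=['C1=M'] -> C2=S, others downsized to S] -> [I,S,S]
Op 7: C0 write [C0 write: invalidate ['C1=S', 'C2=S'] -> C0=M] -> [M,I,I]
Op 8: C0 write [C0 write: already M (modified), no change] -> [M,I,I]
Op 9: C0 write [C0 write: already M (modified), no change] -> [M,I,I]

Answer: M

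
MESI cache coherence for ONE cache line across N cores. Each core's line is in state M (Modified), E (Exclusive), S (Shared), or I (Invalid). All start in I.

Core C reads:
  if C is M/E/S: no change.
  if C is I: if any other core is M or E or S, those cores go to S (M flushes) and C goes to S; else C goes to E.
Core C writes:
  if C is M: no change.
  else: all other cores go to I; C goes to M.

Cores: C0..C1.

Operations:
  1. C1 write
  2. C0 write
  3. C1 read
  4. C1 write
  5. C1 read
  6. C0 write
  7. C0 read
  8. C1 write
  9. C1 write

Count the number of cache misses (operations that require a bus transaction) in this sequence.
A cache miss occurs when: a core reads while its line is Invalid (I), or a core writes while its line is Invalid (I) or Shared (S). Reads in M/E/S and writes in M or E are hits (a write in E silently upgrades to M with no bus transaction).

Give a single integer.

Answer: 6

Derivation:
Op 1: C1 write [C1 write: invalidate none -> C1=M] -> [I,M] [MISS #1: write from I]
Op 2: C0 write [C0 write: invalidate ['C1=M'] -> C0=M] -> [M,I] [MISS #2: write from I]
Op 3: C1 read [C1 read from I: others=['C0=M'] -> C1=S, others downsized to S] -> [S,S] [MISS #3: read from I]
Op 4: C1 write [C1 write: invalidate ['C0=S'] -> C1=M] -> [I,M] [MISS #4: write from S]
Op 5: C1 read [C1 read: already in M, no change] -> [I,M] [hit: read from M]
Op 6: C0 write [C0 write: invalidate ['C1=M'] -> C0=M] -> [M,I] [MISS #5: write from I]
Op 7: C0 read [C0 read: already in M, no change] -> [M,I] [hit: read from M]
Op 8: C1 write [C1 write: invalidate ['C0=M'] -> C1=M] -> [I,M] [MISS #6: write from I]
Op 9: C1 write [C1 write: already M (modified), no change] -> [I,M] [hit: write from M]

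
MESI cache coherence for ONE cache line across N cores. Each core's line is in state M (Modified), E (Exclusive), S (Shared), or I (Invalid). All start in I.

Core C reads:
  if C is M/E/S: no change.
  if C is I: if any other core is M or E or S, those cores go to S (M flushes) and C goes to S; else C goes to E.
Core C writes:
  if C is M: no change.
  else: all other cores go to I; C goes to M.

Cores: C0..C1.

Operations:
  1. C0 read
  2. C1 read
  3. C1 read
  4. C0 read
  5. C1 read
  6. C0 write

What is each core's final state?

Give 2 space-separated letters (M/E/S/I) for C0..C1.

Op 1: C0 read [C0 read from I: no other sharers -> C0=E (exclusive)] -> [E,I]
Op 2: C1 read [C1 read from I: others=['C0=E'] -> C1=S, others downsized to S] -> [S,S]
Op 3: C1 read [C1 read: already in S, no change] -> [S,S]
Op 4: C0 read [C0 read: already in S, no change] -> [S,S]
Op 5: C1 read [C1 read: already in S, no change] -> [S,S]
Op 6: C0 write [C0 write: invalidate ['C1=S'] -> C0=M] -> [M,I]

Answer: M I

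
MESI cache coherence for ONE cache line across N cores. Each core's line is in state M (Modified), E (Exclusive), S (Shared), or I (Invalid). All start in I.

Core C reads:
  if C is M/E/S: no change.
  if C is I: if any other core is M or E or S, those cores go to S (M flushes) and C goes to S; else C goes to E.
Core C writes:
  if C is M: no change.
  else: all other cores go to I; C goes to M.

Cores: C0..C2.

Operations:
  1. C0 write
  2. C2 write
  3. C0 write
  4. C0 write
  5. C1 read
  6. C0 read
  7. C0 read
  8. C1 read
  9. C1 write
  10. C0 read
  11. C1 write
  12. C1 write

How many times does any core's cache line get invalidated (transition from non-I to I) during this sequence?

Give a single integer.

Answer: 4

Derivation:
Op 1: C0 write [C0 write: invalidate none -> C0=M] -> [M,I,I] (invalidations this op: 0; running total: 0)
Op 2: C2 write [C2 write: invalidate ['C0=M'] -> C2=M] -> [I,I,M] (invalidations this op: 1; running total: 1)
Op 3: C0 write [C0 write: invalidate ['C2=M'] -> C0=M] -> [M,I,I] (invalidations this op: 1; running total: 2)
Op 4: C0 write [C0 write: already M (modified), no change] -> [M,I,I] (invalidations this op: 0; running total: 2)
Op 5: C1 read [C1 read from I: others=['C0=M'] -> C1=S, others downsized to S] -> [S,S,I] (invalidations this op: 0; running total: 2)
Op 6: C0 read [C0 read: already in S, no change] -> [S,S,I] (invalidations this op: 0; running total: 2)
Op 7: C0 read [C0 read: already in S, no change] -> [S,S,I] (invalidations this op: 0; running total: 2)
Op 8: C1 read [C1 read: already in S, no change] -> [S,S,I] (invalidations this op: 0; running total: 2)
Op 9: C1 write [C1 write: invalidate ['C0=S'] -> C1=M] -> [I,M,I] (invalidations this op: 1; running total: 3)
Op 10: C0 read [C0 read from I: others=['C1=M'] -> C0=S, others downsized to S] -> [S,S,I] (invalidations this op: 0; running total: 3)
Op 11: C1 write [C1 write: invalidate ['C0=S'] -> C1=M] -> [I,M,I] (invalidations this op: 1; running total: 4)
Op 12: C1 write [C1 write: already M (modified), no change] -> [I,M,I] (invalidations this op: 0; running total: 4)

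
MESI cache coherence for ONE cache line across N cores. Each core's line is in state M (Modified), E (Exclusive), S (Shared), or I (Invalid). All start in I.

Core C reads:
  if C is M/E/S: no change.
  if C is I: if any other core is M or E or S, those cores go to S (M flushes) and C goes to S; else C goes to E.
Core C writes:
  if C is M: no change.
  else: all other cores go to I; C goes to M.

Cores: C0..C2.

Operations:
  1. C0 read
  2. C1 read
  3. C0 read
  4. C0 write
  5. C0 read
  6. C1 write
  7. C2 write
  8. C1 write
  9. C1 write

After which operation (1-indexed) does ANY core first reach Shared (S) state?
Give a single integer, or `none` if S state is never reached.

Answer: 2

Derivation:
Op 1: C0 read [C0 read from I: no other sharers -> C0=E (exclusive)] -> [E,I,I]
Op 2: C1 read [C1 read from I: others=['C0=E'] -> C1=S, others downsized to S] -> [S,S,I]
  -> First S state at op 2; remaining ops need not be traced.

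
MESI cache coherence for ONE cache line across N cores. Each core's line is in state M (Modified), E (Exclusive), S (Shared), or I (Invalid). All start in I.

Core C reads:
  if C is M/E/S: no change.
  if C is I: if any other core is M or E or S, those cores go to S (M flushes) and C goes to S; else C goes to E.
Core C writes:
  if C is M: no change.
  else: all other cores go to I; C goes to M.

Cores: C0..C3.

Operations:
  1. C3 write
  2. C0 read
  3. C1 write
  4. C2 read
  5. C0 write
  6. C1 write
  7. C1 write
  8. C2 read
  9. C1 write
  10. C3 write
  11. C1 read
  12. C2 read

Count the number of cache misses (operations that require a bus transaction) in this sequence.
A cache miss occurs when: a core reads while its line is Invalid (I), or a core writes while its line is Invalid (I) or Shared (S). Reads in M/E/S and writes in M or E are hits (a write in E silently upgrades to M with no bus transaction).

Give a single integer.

Answer: 11

Derivation:
Op 1: C3 write [C3 write: invalidate none -> C3=M] -> [I,I,I,M] [MISS #1: write from I]
Op 2: C0 read [C0 read from I: others=['C3=M'] -> C0=S, others downsized to S] -> [S,I,I,S] [MISS #2: read from I]
Op 3: C1 write [C1 write: invalidate ['C0=S', 'C3=S'] -> C1=M] -> [I,M,I,I] [MISS #3: write from I]
Op 4: C2 read [C2 read from I: others=['C1=M'] -> C2=S, others downsized to S] -> [I,S,S,I] [MISS #4: read from I]
Op 5: C0 write [C0 write: invalidate ['C1=S', 'C2=S'] -> C0=M] -> [M,I,I,I] [MISS #5: write from I]
Op 6: C1 write [C1 write: invalidate ['C0=M'] -> C1=M] -> [I,M,I,I] [MISS #6: write from I]
Op 7: C1 write [C1 write: already M (modified), no change] -> [I,M,I,I] [hit: write from M]
Op 8: C2 read [C2 read from I: others=['C1=M'] -> C2=S, others downsized to S] -> [I,S,S,I] [MISS #7: read from I]
Op 9: C1 write [C1 write: invalidate ['C2=S'] -> C1=M] -> [I,M,I,I] [MISS #8: write from S]
Op 10: C3 write [C3 write: invalidate ['C1=M'] -> C3=M] -> [I,I,I,M] [MISS #9: write from I]
Op 11: C1 read [C1 read from I: others=['C3=M'] -> C1=S, others downsized to S] -> [I,S,I,S] [MISS #10: read from I]
Op 12: C2 read [C2 read from I: others=['C1=S', 'C3=S'] -> C2=S, others downsized to S] -> [I,S,S,S] [MISS #11: read from I]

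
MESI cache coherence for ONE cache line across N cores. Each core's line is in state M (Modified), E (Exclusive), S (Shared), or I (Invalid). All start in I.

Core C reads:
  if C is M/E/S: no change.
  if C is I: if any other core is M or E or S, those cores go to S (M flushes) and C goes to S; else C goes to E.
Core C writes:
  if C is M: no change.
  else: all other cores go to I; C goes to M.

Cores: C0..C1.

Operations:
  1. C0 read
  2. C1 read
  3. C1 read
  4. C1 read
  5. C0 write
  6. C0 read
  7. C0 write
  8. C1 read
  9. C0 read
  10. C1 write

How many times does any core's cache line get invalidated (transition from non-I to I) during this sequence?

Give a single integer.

Answer: 2

Derivation:
Op 1: C0 read [C0 read from I: no other sharers -> C0=E (exclusive)] -> [E,I] (invalidations this op: 0; running total: 0)
Op 2: C1 read [C1 read from I: others=['C0=E'] -> C1=S, others downsized to S] -> [S,S] (invalidations this op: 0; running total: 0)
Op 3: C1 read [C1 read: already in S, no change] -> [S,S] (invalidations this op: 0; running total: 0)
Op 4: C1 read [C1 read: already in S, no change] -> [S,S] (invalidations this op: 0; running total: 0)
Op 5: C0 write [C0 write: invalidate ['C1=S'] -> C0=M] -> [M,I] (invalidations this op: 1; running total: 1)
Op 6: C0 read [C0 read: already in M, no change] -> [M,I] (invalidations this op: 0; running total: 1)
Op 7: C0 write [C0 write: already M (modified), no change] -> [M,I] (invalidations this op: 0; running total: 1)
Op 8: C1 read [C1 read from I: others=['C0=M'] -> C1=S, others downsized to S] -> [S,S] (invalidations this op: 0; running total: 1)
Op 9: C0 read [C0 read: already in S, no change] -> [S,S] (invalidations this op: 0; running total: 1)
Op 10: C1 write [C1 write: invalidate ['C0=S'] -> C1=M] -> [I,M] (invalidations this op: 1; running total: 2)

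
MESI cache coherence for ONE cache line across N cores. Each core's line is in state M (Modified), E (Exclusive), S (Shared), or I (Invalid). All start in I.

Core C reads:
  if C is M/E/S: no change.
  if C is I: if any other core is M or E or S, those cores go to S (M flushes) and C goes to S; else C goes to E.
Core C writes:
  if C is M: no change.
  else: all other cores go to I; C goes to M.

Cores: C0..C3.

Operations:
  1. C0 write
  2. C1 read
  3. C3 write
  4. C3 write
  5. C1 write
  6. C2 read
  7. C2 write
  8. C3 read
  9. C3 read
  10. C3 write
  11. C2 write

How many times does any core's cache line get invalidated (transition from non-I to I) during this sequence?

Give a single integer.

Answer: 6

Derivation:
Op 1: C0 write [C0 write: invalidate none -> C0=M] -> [M,I,I,I] (invalidations this op: 0; running total: 0)
Op 2: C1 read [C1 read from I: others=['C0=M'] -> C1=S, others downsized to S] -> [S,S,I,I] (invalidations this op: 0; running total: 0)
Op 3: C3 write [C3 write: invalidate ['C0=S', 'C1=S'] -> C3=M] -> [I,I,I,M] (invalidations this op: 2; running total: 2)
Op 4: C3 write [C3 write: already M (modified), no change] -> [I,I,I,M] (invalidations this op: 0; running total: 2)
Op 5: C1 write [C1 write: invalidate ['C3=M'] -> C1=M] -> [I,M,I,I] (invalidations this op: 1; running total: 3)
Op 6: C2 read [C2 read from I: others=['C1=M'] -> C2=S, others downsized to S] -> [I,S,S,I] (invalidations this op: 0; running total: 3)
Op 7: C2 write [C2 write: invalidate ['C1=S'] -> C2=M] -> [I,I,M,I] (invalidations this op: 1; running total: 4)
Op 8: C3 read [C3 read from I: others=['C2=M'] -> C3=S, others downsized to S] -> [I,I,S,S] (invalidations this op: 0; running total: 4)
Op 9: C3 read [C3 read: already in S, no change] -> [I,I,S,S] (invalidations this op: 0; running total: 4)
Op 10: C3 write [C3 write: invalidate ['C2=S'] -> C3=M] -> [I,I,I,M] (invalidations this op: 1; running total: 5)
Op 11: C2 write [C2 write: invalidate ['C3=M'] -> C2=M] -> [I,I,M,I] (invalidations this op: 1; running total: 6)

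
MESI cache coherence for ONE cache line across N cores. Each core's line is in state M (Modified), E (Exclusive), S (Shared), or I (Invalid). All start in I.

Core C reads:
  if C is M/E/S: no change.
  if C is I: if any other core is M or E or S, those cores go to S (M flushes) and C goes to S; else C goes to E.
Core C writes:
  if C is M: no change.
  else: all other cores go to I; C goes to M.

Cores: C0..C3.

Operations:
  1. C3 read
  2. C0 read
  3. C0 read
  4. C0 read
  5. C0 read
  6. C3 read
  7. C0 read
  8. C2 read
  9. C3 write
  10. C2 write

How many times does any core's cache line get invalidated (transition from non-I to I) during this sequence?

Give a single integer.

Op 1: C3 read [C3 read from I: no other sharers -> C3=E (exclusive)] -> [I,I,I,E] (invalidations this op: 0; running total: 0)
Op 2: C0 read [C0 read from I: others=['C3=E'] -> C0=S, others downsized to S] -> [S,I,I,S] (invalidations this op: 0; running total: 0)
Op 3: C0 read [C0 read: already in S, no change] -> [S,I,I,S] (invalidations this op: 0; running total: 0)
Op 4: C0 read [C0 read: already in S, no change] -> [S,I,I,S] (invalidations this op: 0; running total: 0)
Op 5: C0 read [C0 read: already in S, no change] -> [S,I,I,S] (invalidations this op: 0; running total: 0)
Op 6: C3 read [C3 read: already in S, no change] -> [S,I,I,S] (invalidations this op: 0; running total: 0)
Op 7: C0 read [C0 read: already in S, no change] -> [S,I,I,S] (invalidations this op: 0; running total: 0)
Op 8: C2 read [C2 read from I: others=['C0=S', 'C3=S'] -> C2=S, others downsized to S] -> [S,I,S,S] (invalidations this op: 0; running total: 0)
Op 9: C3 write [C3 write: invalidate ['C0=S', 'C2=S'] -> C3=M] -> [I,I,I,M] (invalidations this op: 2; running total: 2)
Op 10: C2 write [C2 write: invalidate ['C3=M'] -> C2=M] -> [I,I,M,I] (invalidations this op: 1; running total: 3)

Answer: 3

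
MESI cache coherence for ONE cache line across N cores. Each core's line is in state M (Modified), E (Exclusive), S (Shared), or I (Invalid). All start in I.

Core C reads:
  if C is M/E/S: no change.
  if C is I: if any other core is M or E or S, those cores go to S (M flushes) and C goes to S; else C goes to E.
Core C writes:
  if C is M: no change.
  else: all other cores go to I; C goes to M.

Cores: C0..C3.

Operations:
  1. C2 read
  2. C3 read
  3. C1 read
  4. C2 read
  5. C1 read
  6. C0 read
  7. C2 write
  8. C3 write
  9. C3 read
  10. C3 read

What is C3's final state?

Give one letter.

Answer: M

Derivation:
Op 1: C2 read [C2 read from I: no other sharers -> C2=E (exclusive)] -> [I,I,E,I]
Op 2: C3 read [C3 read from I: others=['C2=E'] -> C3=S, others downsized to S] -> [I,I,S,S]
Op 3: C1 read [C1 read from I: others=['C2=S', 'C3=S'] -> C1=S, others downsized to S] -> [I,S,S,S]
Op 4: C2 read [C2 read: already in S, no change] -> [I,S,S,S]
Op 5: C1 read [C1 read: already in S, no change] -> [I,S,S,S]
Op 6: C0 read [C0 read from I: others=['C1=S', 'C2=S', 'C3=S'] -> C0=S, others downsized to S] -> [S,S,S,S]
Op 7: C2 write [C2 write: invalidate ['C0=S', 'C1=S', 'C3=S'] -> C2=M] -> [I,I,M,I]
Op 8: C3 write [C3 write: invalidate ['C2=M'] -> C3=M] -> [I,I,I,M]
Op 9: C3 read [C3 read: already in M, no change] -> [I,I,I,M]
Op 10: C3 read [C3 read: already in M, no change] -> [I,I,I,M]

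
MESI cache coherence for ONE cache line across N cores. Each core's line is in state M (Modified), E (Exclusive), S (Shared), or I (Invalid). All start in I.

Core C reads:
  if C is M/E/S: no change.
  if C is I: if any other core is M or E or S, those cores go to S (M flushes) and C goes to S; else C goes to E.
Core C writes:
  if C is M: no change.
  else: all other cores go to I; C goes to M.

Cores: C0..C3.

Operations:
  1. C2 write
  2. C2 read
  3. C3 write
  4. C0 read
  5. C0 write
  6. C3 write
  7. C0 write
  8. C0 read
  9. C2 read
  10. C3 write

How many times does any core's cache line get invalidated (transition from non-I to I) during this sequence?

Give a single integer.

Op 1: C2 write [C2 write: invalidate none -> C2=M] -> [I,I,M,I] (invalidations this op: 0; running total: 0)
Op 2: C2 read [C2 read: already in M, no change] -> [I,I,M,I] (invalidations this op: 0; running total: 0)
Op 3: C3 write [C3 write: invalidate ['C2=M'] -> C3=M] -> [I,I,I,M] (invalidations this op: 1; running total: 1)
Op 4: C0 read [C0 read from I: others=['C3=M'] -> C0=S, others downsized to S] -> [S,I,I,S] (invalidations this op: 0; running total: 1)
Op 5: C0 write [C0 write: invalidate ['C3=S'] -> C0=M] -> [M,I,I,I] (invalidations this op: 1; running total: 2)
Op 6: C3 write [C3 write: invalidate ['C0=M'] -> C3=M] -> [I,I,I,M] (invalidations this op: 1; running total: 3)
Op 7: C0 write [C0 write: invalidate ['C3=M'] -> C0=M] -> [M,I,I,I] (invalidations this op: 1; running total: 4)
Op 8: C0 read [C0 read: already in M, no change] -> [M,I,I,I] (invalidations this op: 0; running total: 4)
Op 9: C2 read [C2 read from I: others=['C0=M'] -> C2=S, others downsized to S] -> [S,I,S,I] (invalidations this op: 0; running total: 4)
Op 10: C3 write [C3 write: invalidate ['C0=S', 'C2=S'] -> C3=M] -> [I,I,I,M] (invalidations this op: 2; running total: 6)

Answer: 6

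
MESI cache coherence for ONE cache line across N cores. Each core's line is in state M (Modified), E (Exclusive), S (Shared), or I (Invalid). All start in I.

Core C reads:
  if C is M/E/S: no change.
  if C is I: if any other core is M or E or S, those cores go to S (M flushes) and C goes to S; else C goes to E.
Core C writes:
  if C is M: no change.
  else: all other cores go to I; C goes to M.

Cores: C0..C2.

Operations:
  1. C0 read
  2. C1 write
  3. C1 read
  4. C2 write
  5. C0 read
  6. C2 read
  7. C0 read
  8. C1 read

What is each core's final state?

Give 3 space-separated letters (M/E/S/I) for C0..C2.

Answer: S S S

Derivation:
Op 1: C0 read [C0 read from I: no other sharers -> C0=E (exclusive)] -> [E,I,I]
Op 2: C1 write [C1 write: invalidate ['C0=E'] -> C1=M] -> [I,M,I]
Op 3: C1 read [C1 read: already in M, no change] -> [I,M,I]
Op 4: C2 write [C2 write: invalidate ['C1=M'] -> C2=M] -> [I,I,M]
Op 5: C0 read [C0 read from I: others=['C2=M'] -> C0=S, others downsized to S] -> [S,I,S]
Op 6: C2 read [C2 read: already in S, no change] -> [S,I,S]
Op 7: C0 read [C0 read: already in S, no change] -> [S,I,S]
Op 8: C1 read [C1 read from I: others=['C0=S', 'C2=S'] -> C1=S, others downsized to S] -> [S,S,S]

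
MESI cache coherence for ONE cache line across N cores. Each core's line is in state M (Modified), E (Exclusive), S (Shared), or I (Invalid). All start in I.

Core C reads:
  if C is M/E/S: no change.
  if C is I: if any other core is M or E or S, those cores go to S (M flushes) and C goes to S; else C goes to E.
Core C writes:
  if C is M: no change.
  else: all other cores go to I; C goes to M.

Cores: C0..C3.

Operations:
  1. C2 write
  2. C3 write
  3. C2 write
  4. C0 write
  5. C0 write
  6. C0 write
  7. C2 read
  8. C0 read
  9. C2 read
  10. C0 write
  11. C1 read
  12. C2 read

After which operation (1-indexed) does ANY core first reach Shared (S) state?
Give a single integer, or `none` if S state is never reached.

Op 1: C2 write [C2 write: invalidate none -> C2=M] -> [I,I,M,I]
Op 2: C3 write [C3 write: invalidate ['C2=M'] -> C3=M] -> [I,I,I,M]
Op 3: C2 write [C2 write: invalidate ['C3=M'] -> C2=M] -> [I,I,M,I]
Op 4: C0 write [C0 write: invalidate ['C2=M'] -> C0=M] -> [M,I,I,I]
Op 5: C0 write [C0 write: already M (modified), no change] -> [M,I,I,I]
Op 6: C0 write [C0 write: already M (modified), no change] -> [M,I,I,I]
Op 7: C2 read [C2 read from I: others=['C0=M'] -> C2=S, others downsized to S] -> [S,I,S,I]
  -> First S state at op 7; remaining ops need not be traced.

Answer: 7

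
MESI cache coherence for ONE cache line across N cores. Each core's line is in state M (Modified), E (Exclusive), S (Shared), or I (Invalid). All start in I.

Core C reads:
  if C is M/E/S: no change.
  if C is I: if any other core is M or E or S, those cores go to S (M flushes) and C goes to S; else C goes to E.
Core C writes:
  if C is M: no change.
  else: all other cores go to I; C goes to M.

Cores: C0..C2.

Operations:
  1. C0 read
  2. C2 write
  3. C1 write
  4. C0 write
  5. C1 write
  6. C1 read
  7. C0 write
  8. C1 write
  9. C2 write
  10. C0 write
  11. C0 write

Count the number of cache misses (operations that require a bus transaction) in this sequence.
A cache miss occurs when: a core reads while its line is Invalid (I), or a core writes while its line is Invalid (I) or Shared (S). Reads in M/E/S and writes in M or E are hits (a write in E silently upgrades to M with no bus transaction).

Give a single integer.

Op 1: C0 read [C0 read from I: no other sharers -> C0=E (exclusive)] -> [E,I,I] [MISS #1: read from I]
Op 2: C2 write [C2 write: invalidate ['C0=E'] -> C2=M] -> [I,I,M] [MISS #2: write from I]
Op 3: C1 write [C1 write: invalidate ['C2=M'] -> C1=M] -> [I,M,I] [MISS #3: write from I]
Op 4: C0 write [C0 write: invalidate ['C1=M'] -> C0=M] -> [M,I,I] [MISS #4: write from I]
Op 5: C1 write [C1 write: invalidate ['C0=M'] -> C1=M] -> [I,M,I] [MISS #5: write from I]
Op 6: C1 read [C1 read: already in M, no change] -> [I,M,I] [hit: read from M]
Op 7: C0 write [C0 write: invalidate ['C1=M'] -> C0=M] -> [M,I,I] [MISS #6: write from I]
Op 8: C1 write [C1 write: invalidate ['C0=M'] -> C1=M] -> [I,M,I] [MISS #7: write from I]
Op 9: C2 write [C2 write: invalidate ['C1=M'] -> C2=M] -> [I,I,M] [MISS #8: write from I]
Op 10: C0 write [C0 write: invalidate ['C2=M'] -> C0=M] -> [M,I,I] [MISS #9: write from I]
Op 11: C0 write [C0 write: already M (modified), no change] -> [M,I,I] [hit: write from M]

Answer: 9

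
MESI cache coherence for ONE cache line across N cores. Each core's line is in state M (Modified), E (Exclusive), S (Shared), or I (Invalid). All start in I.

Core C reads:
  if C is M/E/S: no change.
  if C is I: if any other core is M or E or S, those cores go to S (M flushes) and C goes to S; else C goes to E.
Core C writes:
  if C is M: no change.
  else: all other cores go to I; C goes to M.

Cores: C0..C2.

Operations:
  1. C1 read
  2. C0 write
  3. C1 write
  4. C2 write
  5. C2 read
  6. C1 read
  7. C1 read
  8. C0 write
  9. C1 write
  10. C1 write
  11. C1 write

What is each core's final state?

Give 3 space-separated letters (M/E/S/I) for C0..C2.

Answer: I M I

Derivation:
Op 1: C1 read [C1 read from I: no other sharers -> C1=E (exclusive)] -> [I,E,I]
Op 2: C0 write [C0 write: invalidate ['C1=E'] -> C0=M] -> [M,I,I]
Op 3: C1 write [C1 write: invalidate ['C0=M'] -> C1=M] -> [I,M,I]
Op 4: C2 write [C2 write: invalidate ['C1=M'] -> C2=M] -> [I,I,M]
Op 5: C2 read [C2 read: already in M, no change] -> [I,I,M]
Op 6: C1 read [C1 read from I: others=['C2=M'] -> C1=S, others downsized to S] -> [I,S,S]
Op 7: C1 read [C1 read: already in S, no change] -> [I,S,S]
Op 8: C0 write [C0 write: invalidate ['C1=S', 'C2=S'] -> C0=M] -> [M,I,I]
Op 9: C1 write [C1 write: invalidate ['C0=M'] -> C1=M] -> [I,M,I]
Op 10: C1 write [C1 write: already M (modified), no change] -> [I,M,I]
Op 11: C1 write [C1 write: already M (modified), no change] -> [I,M,I]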